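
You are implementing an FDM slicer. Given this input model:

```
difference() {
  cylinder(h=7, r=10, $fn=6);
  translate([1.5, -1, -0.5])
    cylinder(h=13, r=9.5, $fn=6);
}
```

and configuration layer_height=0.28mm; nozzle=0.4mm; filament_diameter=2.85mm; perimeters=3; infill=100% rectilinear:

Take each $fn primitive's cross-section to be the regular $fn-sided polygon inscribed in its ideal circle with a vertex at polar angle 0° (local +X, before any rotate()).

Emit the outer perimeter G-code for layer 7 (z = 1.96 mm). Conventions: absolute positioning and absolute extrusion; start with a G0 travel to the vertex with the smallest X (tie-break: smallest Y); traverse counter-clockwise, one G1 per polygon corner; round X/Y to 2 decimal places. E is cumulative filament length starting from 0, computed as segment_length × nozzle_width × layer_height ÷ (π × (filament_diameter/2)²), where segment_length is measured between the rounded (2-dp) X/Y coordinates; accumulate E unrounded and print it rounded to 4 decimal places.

At z = 1.96 mm: the r=10 cylinder gives a regular 6-gon of circumradius 10 (constant along its height); the r=9.5 cylinder at (1.5, -1) gives a regular 6-gon of circumradius 9.5 (constant along its height); After the difference (first − rest): starting from the r=10 cylinder, the r=9.5 cylinder at (1.5, -1) partially overlaps it — only the 212.77 mm² overlap (of its 234.48 mm²) is removed, clipping the outline — 1 connected region. The outline is a single polygon with 8 vertices. Extrusion per mm of travel: 0.4 × 0.28 / (π × 1.425²) = 0.017557. Accumulating E over each segment gives final E = 1.0622.

G0 X-10.00 Y0.00 Z1.96
G1 X-5.00 Y-8.66 E0.1756
G1 X-3.58 Y-8.66 E0.2005
G1 X-8.00 Y-1.00 E0.3558
G1 X-3.25 Y7.23 E0.5226
G1 X5.83 Y7.23 E0.6820
G1 X5.00 Y8.66 E0.7110
G1 X-5.00 Y8.66 E0.8866
G1 X-10.00 Y0.00 E1.0622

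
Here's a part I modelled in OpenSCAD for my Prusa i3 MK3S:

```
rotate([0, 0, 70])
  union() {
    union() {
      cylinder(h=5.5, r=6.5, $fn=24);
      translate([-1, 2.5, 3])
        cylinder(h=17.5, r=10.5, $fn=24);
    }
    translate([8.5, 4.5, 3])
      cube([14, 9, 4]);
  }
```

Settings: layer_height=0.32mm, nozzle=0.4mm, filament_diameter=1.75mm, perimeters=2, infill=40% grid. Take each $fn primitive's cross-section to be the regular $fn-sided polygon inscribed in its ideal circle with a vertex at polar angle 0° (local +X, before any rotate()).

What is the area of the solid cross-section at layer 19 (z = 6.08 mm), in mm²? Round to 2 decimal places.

467.42 mm²

At z = 6.08 mm: the cylinder is not intersected at this z (z outside [0, 5.5]); the cylinder at (-1, 2.5): section is a regular 24-gon, circumradius r=10.5 (area = (24/2)·10.500²·sin(360°/24) = 342.42 mm²); Taking the union: only the r=10.5 cylinder at (-1, 2.5) is present, so the union is just that shape — area = 342.42 mm²; the cube at (8.5, 4.5) (footprint 14×9) is included at this height (area 126.00 mm²); Taking the union: the regions partially overlap — summed areas 468.42 mm² minus the doubly-counted overlap 0.99 mm² gives 467.42 mm² — area = 467.42 mm²; (rotated 70° about Z; rotation is an isometry so areas/perimeters/island counts are preserved). Overall, the cross-section is a single solid region. Net area = 467.42 mm².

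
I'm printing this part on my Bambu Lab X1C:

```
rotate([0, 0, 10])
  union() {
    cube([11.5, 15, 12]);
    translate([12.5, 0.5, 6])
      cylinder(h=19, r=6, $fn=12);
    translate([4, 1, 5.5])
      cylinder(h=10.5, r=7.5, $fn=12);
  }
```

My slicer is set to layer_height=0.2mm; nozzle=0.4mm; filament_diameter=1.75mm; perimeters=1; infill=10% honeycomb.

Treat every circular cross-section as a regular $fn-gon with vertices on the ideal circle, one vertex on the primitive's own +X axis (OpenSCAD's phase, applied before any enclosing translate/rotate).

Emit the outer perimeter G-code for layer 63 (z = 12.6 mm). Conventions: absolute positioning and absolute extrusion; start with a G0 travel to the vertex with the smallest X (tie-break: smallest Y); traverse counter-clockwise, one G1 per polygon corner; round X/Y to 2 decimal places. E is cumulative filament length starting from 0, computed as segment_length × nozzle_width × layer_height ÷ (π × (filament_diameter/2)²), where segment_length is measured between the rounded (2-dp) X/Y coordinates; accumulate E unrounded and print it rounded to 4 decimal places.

G0 X-3.62 Y0.38 Z12.60
G1 X-1.98 Y-3.14 E0.1292
G1 X1.20 Y-5.37 E0.2583
G1 X5.07 Y-5.71 E0.3876
G1 X8.59 Y-4.07 E0.5167
G1 X9.62 Y-2.59 E0.5767
G1 X10.17 Y-2.98 E0.5991
G1 X13.27 Y-3.25 E0.7026
G1 X16.08 Y-1.93 E0.8059
G1 X17.86 Y0.61 E0.9090
G1 X18.13 Y3.70 E1.0122
G1 X16.82 Y6.52 E1.1156
G1 X14.28 Y8.30 E1.2188
G1 X11.18 Y8.57 E1.3223
G1 X8.40 Y7.28 E1.4242
G1 X6.33 Y8.73 E1.5083
G1 X2.46 Y9.07 E1.6375
G1 X-1.06 Y7.42 E1.7668
G1 X-3.28 Y4.24 E1.8958
G1 X-3.62 Y0.38 E2.0246

At z = 12.6 mm: the cube is not intersected at this z (z outside [0, 12]); the r=6 cylinder at (12.5, 0.5) contributes a regular 12-gon of circumradius 6; the r=7.5 cylinder at (4, 1) contributes a regular 12-gon of circumradius 7.5; Combining (union): the regions partially overlap (shared area 32.41 mm²), so overlapping operands fuse into one piece — 1 connected region; (whole slice rotated 10° about Z — lengths, areas and connectivity unchanged). The outline is a single polygon with 19 vertices. Extrusion per mm of travel: 0.4 × 0.2 / (π × 0.875²) = 0.033260. Accumulating E over each segment gives final E = 2.0246.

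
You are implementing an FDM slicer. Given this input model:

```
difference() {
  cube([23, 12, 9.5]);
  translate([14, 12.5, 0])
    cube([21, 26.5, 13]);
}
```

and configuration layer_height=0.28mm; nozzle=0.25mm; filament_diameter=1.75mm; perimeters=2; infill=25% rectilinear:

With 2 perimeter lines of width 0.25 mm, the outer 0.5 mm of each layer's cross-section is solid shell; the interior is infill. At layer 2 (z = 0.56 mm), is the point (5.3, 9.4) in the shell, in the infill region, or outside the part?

infill

At z = 0.56 mm: the 23×12 cube contributes its full rectangle; the 21×26.5 cube at (14, 12.5) contributes its full rectangle; Taking the first minus the rest: starting from the 23×12 cube, the 21×26.5 cube at (14, 12.5) misses the remaining region (no effect) — 1 connected region. Overall, the cross-section is a single solid region. The nearest boundary edge runs (0.00, 12.00)→(23.00, 12.00); distance from the point to it = 2.60 mm. The point is inside the cross-section and 2.60 mm from the nearest boundary — more than the 0.5 mm shell width (2 × 0.25), so it's in the infill interior.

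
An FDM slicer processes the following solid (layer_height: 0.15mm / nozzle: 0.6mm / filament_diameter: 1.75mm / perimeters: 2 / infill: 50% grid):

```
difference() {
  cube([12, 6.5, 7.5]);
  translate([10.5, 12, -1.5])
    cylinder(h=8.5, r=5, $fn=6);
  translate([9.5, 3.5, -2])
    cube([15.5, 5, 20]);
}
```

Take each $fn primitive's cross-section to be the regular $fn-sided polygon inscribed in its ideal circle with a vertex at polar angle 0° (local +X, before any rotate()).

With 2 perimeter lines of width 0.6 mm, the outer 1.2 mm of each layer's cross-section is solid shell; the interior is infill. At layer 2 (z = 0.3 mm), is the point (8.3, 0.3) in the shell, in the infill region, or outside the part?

At z = 0.3 mm: the 12×6.5 cube contributes its full rectangle; the cylinder at (10.5, 12): section is a regular 6-gon, circumradius r=5; the cube at (9.5, 3.5) is present — its section is the full 15.5×5 rectangle; Taking the first minus the rest: starting from the 12×6.5 cube, the r=5 cylinder at (10.5, 12) misses the remaining region (no effect); the 15.5×5 cube at (9.5, 3.5) partially overlaps it — only the 7.50 mm² overlap (of its 77.50 mm²) is removed, clipping the outline — 1 connected region. Overall, the cross-section is a single solid region. The nearest boundary edge runs (12.00, 0.00)→(0.00, 0.00); distance from the point to it = 0.30 mm. The point is inside the cross-section, 0.30 mm from the nearest boundary — within the 1.2 mm shell band (2 × 0.6).

shell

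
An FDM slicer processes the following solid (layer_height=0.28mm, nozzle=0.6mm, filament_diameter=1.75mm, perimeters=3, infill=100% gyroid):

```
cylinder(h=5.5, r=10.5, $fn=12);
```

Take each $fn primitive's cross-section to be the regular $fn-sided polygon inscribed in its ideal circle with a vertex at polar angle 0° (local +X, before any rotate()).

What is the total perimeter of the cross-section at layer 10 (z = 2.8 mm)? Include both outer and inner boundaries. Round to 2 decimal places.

At z = 2.8 mm: the r=10.5 cylinder contributes a regular 12-gon of circumradius 10.5 (perimeter = 2·12·10.500·sin(180°/12) = 65.22 mm). Overall, the cross-section is a single solid region. Total boundary length (outer) = 65.22 mm.

65.22 mm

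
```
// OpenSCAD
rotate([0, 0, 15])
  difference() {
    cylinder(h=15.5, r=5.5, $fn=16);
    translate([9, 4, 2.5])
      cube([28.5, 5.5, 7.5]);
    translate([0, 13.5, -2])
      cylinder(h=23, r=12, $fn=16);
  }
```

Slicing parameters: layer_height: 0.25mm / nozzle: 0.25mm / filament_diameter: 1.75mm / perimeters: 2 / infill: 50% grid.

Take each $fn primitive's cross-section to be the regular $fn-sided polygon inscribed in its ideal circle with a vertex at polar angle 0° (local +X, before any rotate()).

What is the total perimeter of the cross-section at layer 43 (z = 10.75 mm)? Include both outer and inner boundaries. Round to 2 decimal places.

At z = 10.75 mm: the r=5.5 cylinder contributes a regular 16-gon of circumradius 5.5 (perimeter = 2·16·5.500·sin(180°/16) = 34.34 mm); the cube at (9, 4) is absent (z outside [2.5, 10]); the r=12 cylinder at (0, 13.5) contributes a regular 16-gon of circumradius 12 (perimeter = 2·16·12.000·sin(180°/16) = 74.91 mm); Taking the first minus the rest: starting from the r=5.5 cylinder, the r=12 cylinder at (0, 13.5) partially overlaps it — only the 25.12 mm² overlap (of its 440.85 mm²) is removed, clipping the outline — boundary = 32.35 mm; (whole slice rotated 15° about Z — lengths, areas and connectivity unchanged). Overall, the cross-section is a single solid region. Total boundary length (outer) = 32.35 mm.

32.35 mm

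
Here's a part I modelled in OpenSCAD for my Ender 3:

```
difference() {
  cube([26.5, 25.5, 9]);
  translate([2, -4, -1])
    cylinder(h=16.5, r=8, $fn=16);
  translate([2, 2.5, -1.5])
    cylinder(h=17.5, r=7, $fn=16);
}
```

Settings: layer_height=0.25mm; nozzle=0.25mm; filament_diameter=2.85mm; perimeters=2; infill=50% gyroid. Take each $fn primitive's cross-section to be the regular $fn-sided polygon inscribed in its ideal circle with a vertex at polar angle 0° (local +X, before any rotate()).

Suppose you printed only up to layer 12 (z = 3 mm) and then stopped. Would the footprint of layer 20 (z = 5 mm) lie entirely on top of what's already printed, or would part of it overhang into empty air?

Compare the two slices. At z = 3: the 26.5×25.5 cube contributes its full rectangle (area 675.75 mm²); the cylinder at (2, -4): section is a regular 16-gon, circumradius r=8 (area = (16/2)·8.000²·sin(360°/16) = 195.93 mm²); the cylinder at (2, 2.5): section is a regular 16-gon, circumradius r=7 (area = (16/2)·7.000²·sin(360°/16) = 150.01 mm²); Taking the first minus the rest: starting from the 26.5×25.5 cube (675.75 mm²), the r=8 cylinder at (2, -4) partially overlaps it — only the 26.38 mm² overlap (of its 195.93 mm²) is removed, clipping the outline; the r=7 cylinder at (2, 2.5) partially overlaps it — only the 46.64 mm² overlap (of its 150.01 mm²) is removed, clipping the outline — area = 602.73 mm². At z = 5: the cube is present — its section is the full 26.5×25.5 rectangle (area 675.75 mm²); the cylinder at (2, -4): section is a regular 16-gon, circumradius r=8 (area = (16/2)·8.000²·sin(360°/16) = 195.93 mm²); the r=7 cylinder at (2, 2.5) contributes a regular 16-gon of circumradius 7 (area = (16/2)·7.000²·sin(360°/16) = 150.01 mm²); Subtracting the remaining from the first: starting from the 26.5×25.5 cube (675.75 mm²), the r=8 cylinder at (2, -4) partially overlaps it — only the 26.38 mm² overlap (of its 195.93 mm²) is removed, clipping the outline; the r=7 cylinder at (2, 2.5) partially overlaps it — only the 46.64 mm² overlap (of its 150.01 mm²) is removed, clipping the outline — area = 602.73 mm². Checking containment: the cross-section at z = 5 is a subset of the cross-section at z = 3.

entirely on top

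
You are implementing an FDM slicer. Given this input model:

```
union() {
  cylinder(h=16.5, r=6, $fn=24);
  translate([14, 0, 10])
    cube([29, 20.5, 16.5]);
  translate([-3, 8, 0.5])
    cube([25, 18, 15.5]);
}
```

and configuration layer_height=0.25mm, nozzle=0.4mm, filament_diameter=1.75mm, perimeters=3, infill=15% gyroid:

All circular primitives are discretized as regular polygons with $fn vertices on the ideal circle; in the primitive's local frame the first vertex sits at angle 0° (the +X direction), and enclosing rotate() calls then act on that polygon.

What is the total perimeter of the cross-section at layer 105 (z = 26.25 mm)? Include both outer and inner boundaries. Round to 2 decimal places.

99.00 mm

At z = 26.25 mm: the cylinder is not intersected at this z (z outside [0, 16.5]); the cube at (14, 0) is present — its section is the full 29×20.5 rectangle (perimeter 99.00 mm); the cube at (-3, 8) is not intersected at this z (z outside [0.5, 16]); Combining (union): only the 29×20.5 cube at (14, 0) is present, so the union is just that shape — boundary = 99.00 mm. Overall, the cross-section is a single solid region. Total boundary length (outer) = 99.00 mm.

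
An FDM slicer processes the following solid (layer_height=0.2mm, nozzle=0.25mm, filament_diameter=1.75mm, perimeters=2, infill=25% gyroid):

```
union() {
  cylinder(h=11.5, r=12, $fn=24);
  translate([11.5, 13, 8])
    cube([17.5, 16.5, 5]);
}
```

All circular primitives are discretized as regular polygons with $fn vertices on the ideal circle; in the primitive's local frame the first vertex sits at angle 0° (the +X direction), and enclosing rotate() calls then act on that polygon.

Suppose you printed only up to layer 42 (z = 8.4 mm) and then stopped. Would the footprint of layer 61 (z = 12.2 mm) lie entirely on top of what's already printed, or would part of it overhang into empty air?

Compare the two slices. At z = 8.4: the cylinder: section is a regular 24-gon, circumradius r=12 (area = (24/2)·12.000²·sin(360°/24) = 447.24 mm²); the cube at (11.5, 13) is present — its section is the full 17.5×16.5 rectangle (area 288.75 mm²); Merging all regions: the 2 present regions are separate (no shared area or edge), so areas and boundary lengths simply add and each stays a separate island — area = 735.99 mm². At z = 12.2: the cylinder is not intersected at this z (z outside [0, 11.5]); the cube at (11.5, 13) (footprint 17.5×16.5) is included at this height (area 288.75 mm²); Combining (union): only the 17.5×16.5 cube at (11.5, 13) is present, so the union is just that shape — area = 288.75 mm². Checking containment: the cross-section at z = 12.2 is a subset of the cross-section at z = 8.4.

entirely on top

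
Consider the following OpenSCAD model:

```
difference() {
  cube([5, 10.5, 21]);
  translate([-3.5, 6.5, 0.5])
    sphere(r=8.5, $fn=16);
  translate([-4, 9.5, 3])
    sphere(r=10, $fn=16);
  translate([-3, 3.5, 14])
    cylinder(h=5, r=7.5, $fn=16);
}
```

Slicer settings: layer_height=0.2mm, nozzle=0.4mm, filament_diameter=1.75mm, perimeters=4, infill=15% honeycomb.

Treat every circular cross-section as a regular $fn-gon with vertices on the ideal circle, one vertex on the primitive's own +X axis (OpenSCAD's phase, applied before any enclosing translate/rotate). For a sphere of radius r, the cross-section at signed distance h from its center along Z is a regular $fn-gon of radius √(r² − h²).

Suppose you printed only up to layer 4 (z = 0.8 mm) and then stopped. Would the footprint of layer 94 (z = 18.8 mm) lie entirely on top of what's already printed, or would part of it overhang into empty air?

part overhangs

Compare the two slices. At z = 0.8: the 5×10.5 cube contributes its full rectangle (area 52.50 mm²); the sphere at (-3.5, 6.5): section is a regular 16-gon, circumradius = √(r²−h²) = √(8.5²−0.3²) = 8.495 (area = (16/2)·8.495²·sin(360°/16) = 220.92 mm²); the sphere at (-4, 9.5): section is a regular 16-gon, circumradius = √(r²−h²) = √(10²−2.2²) = 9.755 (area = (16/2)·9.755²·sin(360°/16) = 291.33 mm²); the cylinder at (-3, 3.5) is absent (z outside [14, 19]); Subtracting the remaining from the first: starting from the 5×10.5 cube (52.50 mm²), the r=8.5 sphere at (-3.5, 6.5) partially overlaps it — only the 43.94 mm² overlap (of its 220.92 mm²) is removed, clipping the outline; the r=10 sphere at (-4, 9.5) partially overlaps it — only the 1.83 mm² overlap (of its 291.33 mm²) is removed, clipping the outline — area = 6.73 mm². At z = 18.8: the 5×10.5 cube contributes its full rectangle (area 52.50 mm²); the sphere at (-3.5, 6.5) is absent (|z−center|=18.300 > r=8.5); the sphere at (-4, 9.5) is absent (|z−center|=15.800 > r=10); the cylinder at (-3, 3.5): section is a regular 16-gon, circumradius r=7.5 (area = (16/2)·7.500²·sin(360°/16) = 172.21 mm²); Taking the first minus the rest: starting from the 5×10.5 cube (52.50 mm²), the r=7.5 cylinder at (-3, 3.5) partially overlaps it — only the 35.89 mm² overlap (of its 172.21 mm²) is removed, clipping the outline — area = 16.61 mm². Checking containment: at z = 18.8 the cross-section extends beyond the z = 0.8 cross-section by about 12.74 mm².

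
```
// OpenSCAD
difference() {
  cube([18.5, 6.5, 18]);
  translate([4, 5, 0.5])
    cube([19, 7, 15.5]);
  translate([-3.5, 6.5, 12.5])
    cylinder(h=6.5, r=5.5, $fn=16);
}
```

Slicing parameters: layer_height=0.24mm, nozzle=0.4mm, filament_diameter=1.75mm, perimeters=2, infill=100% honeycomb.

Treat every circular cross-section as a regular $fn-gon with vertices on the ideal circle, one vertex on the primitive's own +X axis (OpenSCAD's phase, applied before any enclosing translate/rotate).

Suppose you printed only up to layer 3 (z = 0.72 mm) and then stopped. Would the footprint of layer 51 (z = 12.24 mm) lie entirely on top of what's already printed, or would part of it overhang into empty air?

entirely on top

Compare the two slices. At z = 0.72: the cube is present — its section is the full 18.5×6.5 rectangle (area 120.25 mm²); the cube at (4, 5) is present — its section is the full 19×7 rectangle (area 133.00 mm²); the cylinder at (-3.5, 6.5) is not intersected at this z (z outside [12.5, 19]); After the difference (first − rest): starting from the 18.5×6.5 cube (120.25 mm²), the 19×7 cube at (4, 5) partially overlaps it — only the 21.75 mm² overlap (of its 133.00 mm²) is removed, clipping the outline — area = 98.50 mm². At z = 12.24: the cube (footprint 18.5×6.5) is included at this height (area 120.25 mm²); the cube at (4, 5) (footprint 19×7) is included at this height (area 133.00 mm²); the cylinder at (-3.5, 6.5) does not reach this height (z outside [12.5, 19]); Taking the first minus the rest: starting from the 18.5×6.5 cube (120.25 mm²), the 19×7 cube at (4, 5) partially overlaps it — only the 21.75 mm² overlap (of its 133.00 mm²) is removed, clipping the outline — area = 98.50 mm². Checking containment: the cross-section at z = 12.24 is a subset of the cross-section at z = 0.72.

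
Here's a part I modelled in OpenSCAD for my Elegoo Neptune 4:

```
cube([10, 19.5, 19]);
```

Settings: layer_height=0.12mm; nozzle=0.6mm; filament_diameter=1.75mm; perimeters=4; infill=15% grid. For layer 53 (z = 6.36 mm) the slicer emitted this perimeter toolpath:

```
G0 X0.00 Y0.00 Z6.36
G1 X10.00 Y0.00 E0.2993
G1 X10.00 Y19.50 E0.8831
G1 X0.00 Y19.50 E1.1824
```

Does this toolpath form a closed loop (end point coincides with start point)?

no

Start point (G0): (0.00, 0.00). End point (last G1): the path does not return to the start — open.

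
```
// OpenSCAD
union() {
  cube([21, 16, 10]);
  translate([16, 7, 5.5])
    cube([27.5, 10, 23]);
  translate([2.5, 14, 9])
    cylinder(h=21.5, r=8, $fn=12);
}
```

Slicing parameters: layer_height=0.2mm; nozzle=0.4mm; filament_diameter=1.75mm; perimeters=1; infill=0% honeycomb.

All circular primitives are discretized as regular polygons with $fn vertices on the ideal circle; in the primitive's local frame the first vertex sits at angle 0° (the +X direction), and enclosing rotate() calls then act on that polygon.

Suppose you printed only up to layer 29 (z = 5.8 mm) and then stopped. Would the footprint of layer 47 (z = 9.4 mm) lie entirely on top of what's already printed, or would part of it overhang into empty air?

Compare the two slices. At z = 5.8: the 21×16 cube contributes its full rectangle (area 336.00 mm²); the cube at (16, 7) is present — its section is the full 27.5×10 rectangle (area 275.00 mm²); the cylinder at (2.5, 14) does not reach this height (z outside [9, 30.5]); Merging all regions: the regions partially overlap — summed areas 611.00 mm² minus the doubly-counted overlap 45.00 mm² gives 566.00 mm² — area = 566.00 mm². At z = 9.4: the 21×16 cube contributes its full rectangle (area 336.00 mm²); the 27.5×10 cube at (16, 7) contributes its full rectangle (area 275.00 mm²); the cylinder at (2.5, 14): section is a regular 12-gon, circumradius r=8 (area = (12/2)·8.000²·sin(360°/12) = 192.00 mm²); Merging all regions: the regions partially overlap — summed areas 803.00 mm² minus the doubly-counted overlap 132.63 mm² gives 670.37 mm² — area = 670.37 mm². Checking containment: at z = 9.4 the cross-section extends beyond the z = 5.8 cross-section by about 104.37 mm².

part overhangs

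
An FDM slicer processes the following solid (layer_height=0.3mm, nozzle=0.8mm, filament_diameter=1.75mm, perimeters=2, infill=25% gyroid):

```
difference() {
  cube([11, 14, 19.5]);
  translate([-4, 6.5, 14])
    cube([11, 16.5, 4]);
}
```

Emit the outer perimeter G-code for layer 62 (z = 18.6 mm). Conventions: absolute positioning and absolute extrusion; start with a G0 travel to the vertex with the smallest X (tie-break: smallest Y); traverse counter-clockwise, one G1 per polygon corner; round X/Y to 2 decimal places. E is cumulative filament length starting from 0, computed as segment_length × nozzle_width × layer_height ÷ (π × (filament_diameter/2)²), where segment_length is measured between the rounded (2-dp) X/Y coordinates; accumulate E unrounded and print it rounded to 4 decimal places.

G0 X0.00 Y0.00 Z18.60
G1 X11.00 Y0.00 E1.0976
G1 X11.00 Y14.00 E2.4945
G1 X0.00 Y14.00 E3.5921
G1 X0.00 Y0.00 E4.9890

At z = 18.6 mm: the 11×14 cube contributes its full rectangle; the cube at (-4, 6.5) is absent (z outside [14, 18]); Taking the first minus the rest: none of the subtracted shapes is present at this height, so the 11×14 cube is unchanged — 1 connected region. The outline is a single polygon with 4 vertices. Extrusion per mm of travel: 0.8 × 0.3 / (π × 0.875²) = 0.099780. Accumulating E over each segment gives final E = 4.9890.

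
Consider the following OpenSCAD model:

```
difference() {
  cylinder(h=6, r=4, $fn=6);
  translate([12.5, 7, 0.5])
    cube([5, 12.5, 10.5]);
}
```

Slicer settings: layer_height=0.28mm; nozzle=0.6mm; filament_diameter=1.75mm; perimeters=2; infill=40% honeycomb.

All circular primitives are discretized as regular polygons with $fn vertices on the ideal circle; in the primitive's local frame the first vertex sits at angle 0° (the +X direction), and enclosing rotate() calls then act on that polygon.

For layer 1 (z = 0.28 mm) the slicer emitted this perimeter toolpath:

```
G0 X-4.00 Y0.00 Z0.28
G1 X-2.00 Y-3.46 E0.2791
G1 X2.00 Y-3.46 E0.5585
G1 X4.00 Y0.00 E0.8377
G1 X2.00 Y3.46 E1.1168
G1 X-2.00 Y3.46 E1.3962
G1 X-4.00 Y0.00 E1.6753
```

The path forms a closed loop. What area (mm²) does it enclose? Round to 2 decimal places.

41.52 mm²

Apply the shoelace formula to the sequence of (X, Y) vertices; enclosed area = 41.52 mm².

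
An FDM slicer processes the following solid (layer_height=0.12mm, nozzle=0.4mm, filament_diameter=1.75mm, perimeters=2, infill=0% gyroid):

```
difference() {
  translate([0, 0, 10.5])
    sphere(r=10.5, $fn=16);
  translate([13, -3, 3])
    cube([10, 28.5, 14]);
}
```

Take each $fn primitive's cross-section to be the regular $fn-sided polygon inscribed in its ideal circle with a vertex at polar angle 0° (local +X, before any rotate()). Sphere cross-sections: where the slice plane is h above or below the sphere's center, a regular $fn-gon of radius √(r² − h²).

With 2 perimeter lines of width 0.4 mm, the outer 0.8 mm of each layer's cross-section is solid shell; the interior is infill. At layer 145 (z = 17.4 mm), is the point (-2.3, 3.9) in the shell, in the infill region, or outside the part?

At z = 17.4 mm: the sphere: section is a regular 16-gon, circumradius = √(r²−h²) = √(10.5²−6.9²) = 7.915; the cube at (13, -3) is absent (z outside [3, 17]); Taking the first minus the rest: none of the subtracted shapes is present at this height, so the r=10.5 sphere is unchanged — 1 connected region. Overall, the cross-section is a single solid region. The nearest boundary edge runs (-3.03, 7.31)→(-5.60, 5.60); distance from the point to it = 3.24 mm. The point is inside the cross-section and 3.24 mm from the nearest boundary — more than the 0.8 mm shell width (2 × 0.4), so it's in the infill interior.

infill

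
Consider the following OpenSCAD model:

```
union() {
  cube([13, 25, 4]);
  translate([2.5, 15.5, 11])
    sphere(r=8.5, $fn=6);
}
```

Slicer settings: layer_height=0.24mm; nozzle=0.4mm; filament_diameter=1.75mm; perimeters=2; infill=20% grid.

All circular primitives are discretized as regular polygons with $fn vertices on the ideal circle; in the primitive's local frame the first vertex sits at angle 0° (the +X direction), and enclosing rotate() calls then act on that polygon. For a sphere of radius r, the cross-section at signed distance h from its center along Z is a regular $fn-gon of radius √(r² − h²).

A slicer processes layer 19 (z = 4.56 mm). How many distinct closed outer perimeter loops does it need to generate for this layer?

1

At z = 4.56 mm: the cube does not reach this height (z outside [0, 4]); the sphere at (2.5, 15.5): section is a regular 6-gon, circumradius = √(r²−h²) = √(8.5²−6.44²) = 5.548; Merging all regions: only the r=8.5 sphere at (2.5, 15.5) is present, so the union is just that shape — 1 connected region. The result has 1 disconnected region.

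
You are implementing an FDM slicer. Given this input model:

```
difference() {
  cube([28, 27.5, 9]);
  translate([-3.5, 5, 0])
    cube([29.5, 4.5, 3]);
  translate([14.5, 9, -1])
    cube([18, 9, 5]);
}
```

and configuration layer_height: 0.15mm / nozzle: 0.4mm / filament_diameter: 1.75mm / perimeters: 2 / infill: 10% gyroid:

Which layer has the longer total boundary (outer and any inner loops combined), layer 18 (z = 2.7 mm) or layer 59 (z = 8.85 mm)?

layer 18 (z = 2.7 mm)

Layer 18 (z = 2.7): the 28×27.5 cube contributes its full rectangle (perimeter 111.00 mm); the cube at (-3.5, 5) (footprint 29.5×4.5) is included at this height (perimeter 68.00 mm); the cube at (14.5, 9) (footprint 18×9) is included at this height (perimeter 54.00 mm); Taking the first minus the rest: starting from the 28×27.5 cube, the 29.5×4.5 cube at (-3.5, 5) partially overlaps it — only the 117.00 mm² overlap (of its 132.75 mm²) is removed, clipping the outline; the 18×9 cube at (14.5, 9) partially overlaps it — only the 115.75 mm² overlap (of its 162.00 mm²) is removed, clipping the outline — boundary = 166.00 mm. So its perimeter = 166.00 mm. Layer 59 (z = 8.85): the cube (footprint 28×27.5) is included at this height (perimeter 111.00 mm); the cube at (-3.5, 5) is not intersected at this z (z outside [0, 3]); the cube at (14.5, 9) does not reach this height (z outside [-1, 4]); Subtracting the remaining from the first: none of the subtracted shapes is present at this height, so the 28×27.5 cube is unchanged — boundary = 111.00 mm. So its perimeter = 111.00 mm. Layer 18 is larger (166.00 vs 111.00 mm).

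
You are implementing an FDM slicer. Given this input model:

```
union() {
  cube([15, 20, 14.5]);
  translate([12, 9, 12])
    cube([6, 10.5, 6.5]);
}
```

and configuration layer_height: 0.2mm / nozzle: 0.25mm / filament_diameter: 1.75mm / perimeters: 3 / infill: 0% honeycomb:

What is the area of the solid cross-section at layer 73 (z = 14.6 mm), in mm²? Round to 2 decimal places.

At z = 14.6 mm: the cube does not reach this height (z outside [0, 14.5]); the cube at (12, 9) is present — its section is the full 6×10.5 rectangle (area 63.00 mm²); Combining (union): only the 6×10.5 cube at (12, 9) is present, so the union is just that shape — area = 63.00 mm². Overall, the cross-section is a single solid region. Net area = 63.00 mm².

63.00 mm²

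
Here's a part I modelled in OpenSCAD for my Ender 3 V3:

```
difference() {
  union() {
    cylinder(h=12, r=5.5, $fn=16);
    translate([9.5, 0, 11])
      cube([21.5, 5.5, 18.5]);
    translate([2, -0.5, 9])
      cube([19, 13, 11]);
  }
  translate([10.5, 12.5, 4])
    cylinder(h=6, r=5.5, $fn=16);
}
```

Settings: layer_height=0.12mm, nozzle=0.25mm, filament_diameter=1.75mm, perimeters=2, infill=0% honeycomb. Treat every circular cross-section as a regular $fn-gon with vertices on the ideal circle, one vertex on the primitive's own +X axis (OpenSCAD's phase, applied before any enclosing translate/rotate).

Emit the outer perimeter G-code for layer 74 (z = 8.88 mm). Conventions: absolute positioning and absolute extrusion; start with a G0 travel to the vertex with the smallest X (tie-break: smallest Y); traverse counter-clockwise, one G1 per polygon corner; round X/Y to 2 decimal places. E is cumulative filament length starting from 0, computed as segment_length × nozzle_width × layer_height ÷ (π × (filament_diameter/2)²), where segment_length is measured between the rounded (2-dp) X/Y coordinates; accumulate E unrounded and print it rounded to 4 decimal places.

G0 X-5.50 Y0.00 Z8.88
G1 X-5.08 Y-2.10 E0.0267
G1 X-3.89 Y-3.89 E0.0535
G1 X-2.10 Y-5.08 E0.0803
G1 X0.00 Y-5.50 E0.1070
G1 X2.10 Y-5.08 E0.1338
G1 X3.89 Y-3.89 E0.1606
G1 X5.08 Y-2.10 E0.1874
G1 X5.50 Y0.00 E0.2141
G1 X5.08 Y2.10 E0.2408
G1 X3.89 Y3.89 E0.2676
G1 X2.10 Y5.08 E0.2944
G1 X0.00 Y5.50 E0.3211
G1 X-2.10 Y5.08 E0.3478
G1 X-3.89 Y3.89 E0.3746
G1 X-5.08 Y2.10 E0.4015
G1 X-5.50 Y0.00 E0.4282

At z = 8.88 mm: the cylinder: section is a regular 16-gon, circumradius r=5.5; the cube at (9.5, 0) is absent (z outside [11, 29.5]); the cube at (2, -0.5) is absent (z outside [9, 20]); Combining (union): only the r=5.5 cylinder is present, so the union is just that shape — 1 connected region; the r=5.5 cylinder at (10.5, 12.5) contributes a regular 16-gon of circumradius 5.5; Subtracting the remaining from the first: starting from that combined region, the r=5.5 cylinder at (10.5, 12.5) misses the remaining region (no effect) — 1 connected region. The outline is a single polygon with 16 vertices. Extrusion per mm of travel: 0.25 × 0.12 / (π × 0.875²) = 0.012473. Accumulating E over each segment gives final E = 0.4282.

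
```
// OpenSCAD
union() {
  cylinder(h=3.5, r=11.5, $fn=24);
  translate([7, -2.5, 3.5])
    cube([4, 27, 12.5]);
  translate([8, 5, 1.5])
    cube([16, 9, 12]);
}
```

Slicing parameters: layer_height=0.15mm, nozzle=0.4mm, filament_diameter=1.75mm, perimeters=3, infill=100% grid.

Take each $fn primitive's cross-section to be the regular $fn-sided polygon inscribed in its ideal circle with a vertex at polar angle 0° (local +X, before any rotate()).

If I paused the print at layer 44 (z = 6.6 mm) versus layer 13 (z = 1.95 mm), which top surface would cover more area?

Layer 44 (z = 6.6): the cylinder is absent (z outside [0, 3.5]); the cube at (7, -2.5) is present — its section is the full 4×27 rectangle (area 108.00 mm²); the cube at (8, 5) is present — its section is the full 16×9 rectangle (area 144.00 mm²); Combining (union): the regions partially overlap — summed areas 252.00 mm² minus the doubly-counted overlap 27.00 mm² gives 225.00 mm² — area = 225.00 mm². So its area = 225.00 mm². Layer 13 (z = 1.95): the r=11.5 cylinder gives a regular 24-gon of circumradius 11.5 (constant along its height) (area = (24/2)·11.500²·sin(360°/24) = 410.75 mm²); the cube at (7, -2.5) is absent (z outside [3.5, 16]); the cube at (8, 5) is present — its section is the full 16×9 rectangle (area 144.00 mm²); Combining (union): the regions partially overlap — summed areas 554.75 mm² minus the doubly-counted overlap 4.08 mm² gives 550.66 mm² — area = 550.66 mm². So its area = 550.66 mm². Layer 13 is larger (550.66 vs 225.00 mm²).

layer 13 (z = 1.95 mm)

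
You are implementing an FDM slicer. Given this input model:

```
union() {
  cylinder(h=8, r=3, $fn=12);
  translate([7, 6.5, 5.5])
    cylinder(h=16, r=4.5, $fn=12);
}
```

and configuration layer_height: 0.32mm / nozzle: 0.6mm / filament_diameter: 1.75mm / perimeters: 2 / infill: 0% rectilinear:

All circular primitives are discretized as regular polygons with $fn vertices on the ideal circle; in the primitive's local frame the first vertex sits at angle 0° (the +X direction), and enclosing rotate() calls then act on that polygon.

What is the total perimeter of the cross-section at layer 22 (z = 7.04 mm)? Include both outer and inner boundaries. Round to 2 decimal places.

At z = 7.04 mm: the r=3 cylinder contributes a regular 12-gon of circumradius 3 (perimeter = 2·12·3.000·sin(180°/12) = 18.63 mm); the r=4.5 cylinder at (7, 6.5) contributes a regular 12-gon of circumradius 4.5 (perimeter = 2·12·4.500·sin(180°/12) = 27.95 mm); Combining (union): the 2 present regions are separate (no shared area or edge), so areas and boundary lengths simply add and each stays a separate island — boundary = 46.59 mm. Overall, the cross-section has 2 separate islands. Total boundary length (outer) = 46.59 mm.

46.59 mm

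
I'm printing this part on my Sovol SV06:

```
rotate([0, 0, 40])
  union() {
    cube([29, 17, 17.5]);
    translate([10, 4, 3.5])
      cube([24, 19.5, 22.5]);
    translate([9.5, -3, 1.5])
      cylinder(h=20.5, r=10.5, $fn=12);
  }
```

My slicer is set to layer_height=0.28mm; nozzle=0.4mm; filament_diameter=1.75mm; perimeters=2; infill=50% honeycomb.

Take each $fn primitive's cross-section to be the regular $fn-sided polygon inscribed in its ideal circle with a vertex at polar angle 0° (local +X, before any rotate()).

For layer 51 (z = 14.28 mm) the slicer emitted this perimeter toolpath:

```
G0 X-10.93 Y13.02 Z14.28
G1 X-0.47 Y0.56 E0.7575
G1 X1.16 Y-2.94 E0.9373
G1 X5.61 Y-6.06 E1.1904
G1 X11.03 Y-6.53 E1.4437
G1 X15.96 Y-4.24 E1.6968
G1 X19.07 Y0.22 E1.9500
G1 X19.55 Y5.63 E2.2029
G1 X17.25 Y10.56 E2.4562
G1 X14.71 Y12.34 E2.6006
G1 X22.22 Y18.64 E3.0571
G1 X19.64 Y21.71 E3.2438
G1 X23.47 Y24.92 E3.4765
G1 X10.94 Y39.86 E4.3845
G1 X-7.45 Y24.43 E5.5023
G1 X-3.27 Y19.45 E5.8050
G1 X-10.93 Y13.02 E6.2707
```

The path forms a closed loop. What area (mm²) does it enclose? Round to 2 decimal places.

Apply the shoelace formula to the sequence of (X, Y) vertices; enclosed area = 940.23 mm².

940.23 mm²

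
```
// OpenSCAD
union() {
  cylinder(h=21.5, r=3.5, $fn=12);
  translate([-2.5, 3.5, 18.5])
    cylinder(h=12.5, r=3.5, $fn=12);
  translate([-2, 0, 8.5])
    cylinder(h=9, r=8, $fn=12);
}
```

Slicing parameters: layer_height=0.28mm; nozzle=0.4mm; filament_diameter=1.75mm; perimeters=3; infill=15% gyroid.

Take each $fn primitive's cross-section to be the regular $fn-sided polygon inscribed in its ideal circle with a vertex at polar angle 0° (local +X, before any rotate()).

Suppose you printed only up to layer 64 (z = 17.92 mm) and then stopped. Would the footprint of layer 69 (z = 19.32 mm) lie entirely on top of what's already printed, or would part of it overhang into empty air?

part overhangs

Compare the two slices. At z = 17.92: the r=3.5 cylinder gives a regular 12-gon of circumradius 3.5 (constant along its height) (area = (12/2)·3.500²·sin(360°/12) = 36.75 mm²); the cylinder at (-2.5, 3.5) is not intersected at this z (z outside [18.5, 31]); the cylinder at (-2, 0) does not reach this height (z outside [8.5, 17.5]); Merging all regions: only the r=3.5 cylinder is present, so the union is just that shape — area = 36.75 mm². At z = 19.32: the cylinder: section is a regular 12-gon, circumradius r=3.5 (area = (12/2)·3.500²·sin(360°/12) = 36.75 mm²); the cylinder at (-2.5, 3.5): section is a regular 12-gon, circumradius r=3.5 (area = (12/2)·3.500²·sin(360°/12) = 36.75 mm²); the cylinder at (-2, 0) is not intersected at this z (z outside [8.5, 17.5]); Merging all regions: the regions partially overlap — summed areas 73.50 mm² minus the doubly-counted overlap 9.37 mm² gives 64.13 mm² — area = 64.13 mm². Checking containment: at z = 19.32 the cross-section extends beyond the z = 17.92 cross-section by about 27.38 mm².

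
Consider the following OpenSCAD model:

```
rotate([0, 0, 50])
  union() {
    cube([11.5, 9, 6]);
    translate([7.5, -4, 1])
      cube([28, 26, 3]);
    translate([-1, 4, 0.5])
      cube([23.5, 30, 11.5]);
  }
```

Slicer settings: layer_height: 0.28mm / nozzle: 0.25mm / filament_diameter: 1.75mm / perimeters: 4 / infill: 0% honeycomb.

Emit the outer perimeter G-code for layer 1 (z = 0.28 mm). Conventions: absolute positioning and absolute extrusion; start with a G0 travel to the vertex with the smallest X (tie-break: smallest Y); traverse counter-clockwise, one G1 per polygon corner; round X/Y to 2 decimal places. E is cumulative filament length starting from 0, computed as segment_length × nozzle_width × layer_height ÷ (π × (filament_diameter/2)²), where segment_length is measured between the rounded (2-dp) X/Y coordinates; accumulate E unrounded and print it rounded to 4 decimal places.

G0 X-6.89 Y5.79 Z0.28
G1 X0.00 Y0.00 E0.2619
G1 X7.39 Y8.81 E0.5966
G1 X0.50 Y14.59 E0.8583
G1 X-6.89 Y5.79 E1.1927

At z = 0.28 mm: the cube is present — its section is the full 11.5×9 rectangle; the cube at (7.5, -4) is absent (z outside [1, 4]); the cube at (-1, 4) is absent (z outside [0.5, 12]); Merging all regions: only the 11.5×9 cube is present, so the union is just that shape — 1 connected region; (rotated 50° about Z; rotation is an isometry so areas/perimeters/island counts are preserved). The outline is a single polygon with 4 vertices. Extrusion per mm of travel: 0.25 × 0.28 / (π × 0.875²) = 0.029103. Accumulating E over each segment gives final E = 1.1927.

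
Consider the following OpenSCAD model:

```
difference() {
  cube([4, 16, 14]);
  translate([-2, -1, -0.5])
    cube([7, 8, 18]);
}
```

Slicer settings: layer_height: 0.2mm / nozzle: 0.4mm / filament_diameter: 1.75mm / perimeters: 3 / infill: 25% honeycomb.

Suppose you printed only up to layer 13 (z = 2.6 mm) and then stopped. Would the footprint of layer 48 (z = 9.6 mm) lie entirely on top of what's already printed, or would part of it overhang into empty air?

entirely on top

Compare the two slices. At z = 2.6: the 4×16 cube contributes its full rectangle (area 64.00 mm²); the 7×8 cube at (-2, -1) contributes its full rectangle (area 56.00 mm²); Taking the first minus the rest: starting from the 4×16 cube (64.00 mm²), the 7×8 cube at (-2, -1) partially overlaps it — only the 28.00 mm² overlap (of its 56.00 mm²) is removed, clipping the outline — area = 36.00 mm². At z = 9.6: the 4×16 cube contributes its full rectangle (area 64.00 mm²); the cube at (-2, -1) is present — its section is the full 7×8 rectangle (area 56.00 mm²); After the difference (first − rest): starting from the 4×16 cube (64.00 mm²), the 7×8 cube at (-2, -1) partially overlaps it — only the 28.00 mm² overlap (of its 56.00 mm²) is removed, clipping the outline — area = 36.00 mm². Checking containment: the cross-section at z = 9.6 is a subset of the cross-section at z = 2.6.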